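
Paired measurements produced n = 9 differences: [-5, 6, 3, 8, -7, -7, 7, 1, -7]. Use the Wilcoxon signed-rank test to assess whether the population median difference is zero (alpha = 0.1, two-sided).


Step 1: Drop any zero differences (none here) and take |d_i|.
|d| = [5, 6, 3, 8, 7, 7, 7, 1, 7]
Step 2: Midrank |d_i| (ties get averaged ranks).
ranks: |5|->3, |6|->4, |3|->2, |8|->9, |7|->6.5, |7|->6.5, |7|->6.5, |1|->1, |7|->6.5
Step 3: Attach original signs; sum ranks with positive sign and with negative sign.
W+ = 4 + 2 + 9 + 6.5 + 1 = 22.5
W- = 3 + 6.5 + 6.5 + 6.5 = 22.5
(Check: W+ + W- = 45 should equal n(n+1)/2 = 45.)
Step 4: Test statistic W = min(W+, W-) = 22.5.
Step 5: Ties in |d|, so use the tie-corrected normal approximation.
        E[W] = n(n+1)/4 = 9*10/4 = 22.5.
        Tie groups: |d|=7 (t=4); sum(t^3 - t) = 60.
        Var[W] = n(n+1)(2n+1)/24 - sum(t^3-t)/48 = 1710/24 - 60/48 = 70.
        z = (W - E[W]) / sqrt(Var[W]) = (22.5 - 22.5) / 8.3666 = 0.0000.
        Two-sided p = 2*Phi(z) = 1.000000.
Step 6: alpha = 0.1. fail to reject H0.

W+ = 22.5, W- = 22.5, W = min = 22.5, p = 1.000000, fail to reject H0.


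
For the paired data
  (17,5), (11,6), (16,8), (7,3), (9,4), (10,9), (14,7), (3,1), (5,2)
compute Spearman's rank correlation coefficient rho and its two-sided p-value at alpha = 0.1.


Step 1: Rank x and y separately (midranks; no ties here).
rank(x): 17->9, 11->6, 16->8, 7->3, 9->4, 10->5, 14->7, 3->1, 5->2
rank(y): 5->5, 6->6, 8->8, 3->3, 4->4, 9->9, 7->7, 1->1, 2->2
Step 2: d_i = R_x(i) - R_y(i); compute d_i^2.
  (9-5)^2=16, (6-6)^2=0, (8-8)^2=0, (3-3)^2=0, (4-4)^2=0, (5-9)^2=16, (7-7)^2=0, (1-1)^2=0, (2-2)^2=0
sum(d^2) = 32.
Step 3: rho = 1 - 6*32 / (9*(9^2 - 1)) = 1 - 192/720 = 0.733333.
Step 4: Under H0, t = rho * sqrt((n-2)/(1-rho^2)) = 2.8538 ~ t(7).
Step 5: Two-sided p-value from the t-distribution with 7 df = 0.024554.
Step 6: alpha = 0.1. reject H0.

rho = 0.7333, p = 0.024554, reject H0 at alpha = 0.1.


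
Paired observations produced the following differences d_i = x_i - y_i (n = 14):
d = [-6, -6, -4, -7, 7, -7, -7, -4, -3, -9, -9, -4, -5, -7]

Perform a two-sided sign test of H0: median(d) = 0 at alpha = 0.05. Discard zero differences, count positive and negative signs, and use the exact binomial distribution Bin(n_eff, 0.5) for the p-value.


Step 1: Discard zero differences. Original n = 14; n_eff = number of nonzero differences = 14.
Nonzero differences (with sign): -6, -6, -4, -7, +7, -7, -7, -4, -3, -9, -9, -4, -5, -7
Step 2: Count signs: positive = 1, negative = 13.
Step 3: Under H0: P(positive) = 0.5, so the number of positives S ~ Bin(14, 0.5).
Step 4: Two-sided exact p-value = sum of Bin(14,0.5) probabilities at or below the observed probability = 0.001831.
Step 5: alpha = 0.05. reject H0.

n_eff = 14, pos = 1, neg = 13, p = 0.001831, reject H0.


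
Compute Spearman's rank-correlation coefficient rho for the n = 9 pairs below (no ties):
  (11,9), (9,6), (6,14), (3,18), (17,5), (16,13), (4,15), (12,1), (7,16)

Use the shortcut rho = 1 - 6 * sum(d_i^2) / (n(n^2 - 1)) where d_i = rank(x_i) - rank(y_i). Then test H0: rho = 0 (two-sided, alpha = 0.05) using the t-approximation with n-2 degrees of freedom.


Step 1: Rank x and y separately (midranks; no ties here).
rank(x): 11->6, 9->5, 6->3, 3->1, 17->9, 16->8, 4->2, 12->7, 7->4
rank(y): 9->4, 6->3, 14->6, 18->9, 5->2, 13->5, 15->7, 1->1, 16->8
Step 2: d_i = R_x(i) - R_y(i); compute d_i^2.
  (6-4)^2=4, (5-3)^2=4, (3-6)^2=9, (1-9)^2=64, (9-2)^2=49, (8-5)^2=9, (2-7)^2=25, (7-1)^2=36, (4-8)^2=16
sum(d^2) = 216.
Step 3: rho = 1 - 6*216 / (9*(9^2 - 1)) = 1 - 1296/720 = -0.800000.
Step 4: Under H0, t = rho * sqrt((n-2)/(1-rho^2)) = -3.5277 ~ t(7).
Step 5: Two-sided p-value from the t-distribution with 7 df = 0.009628.
Step 6: alpha = 0.05. reject H0.

rho = -0.8000, p = 0.009628, reject H0 at alpha = 0.05.


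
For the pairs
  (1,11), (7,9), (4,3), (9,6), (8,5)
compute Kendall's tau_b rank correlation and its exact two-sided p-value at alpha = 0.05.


Step 1: Enumerate the 10 unordered pairs (i,j) with i<j and classify each by sign(x_j-x_i) * sign(y_j-y_i).
  (1,2):dx=+6,dy=-2->D; (1,3):dx=+3,dy=-8->D; (1,4):dx=+8,dy=-5->D; (1,5):dx=+7,dy=-6->D
  (2,3):dx=-3,dy=-6->C; (2,4):dx=+2,dy=-3->D; (2,5):dx=+1,dy=-4->D; (3,4):dx=+5,dy=+3->C
  (3,5):dx=+4,dy=+2->C; (4,5):dx=-1,dy=-1->C
Step 2: C = 4, D = 6, total pairs = 10.
Step 3: tau = (C - D)/(n(n-1)/2) = (4 - 6)/10 = -0.200000.
Step 4: Exact two-sided p-value (enumerate n! = 120 permutations of y under H0): p = 0.816667.
Step 5: alpha = 0.05. fail to reject H0.

tau_b = -0.2000 (C=4, D=6), p = 0.816667, fail to reject H0.


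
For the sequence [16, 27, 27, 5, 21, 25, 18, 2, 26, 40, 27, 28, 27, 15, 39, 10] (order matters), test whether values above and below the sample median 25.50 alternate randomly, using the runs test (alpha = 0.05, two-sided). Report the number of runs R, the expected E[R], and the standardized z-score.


Step 1: Compute median = 25.50; label A = above, B = below.
Labels in order: BAABBBBBAAAAABAB  (n_A = 8, n_B = 8)
Step 2: Count runs R = 7.
Step 3: Under H0 (random ordering), E[R] = 2*n_A*n_B/(n_A+n_B) + 1 = 2*8*8/16 + 1 = 9.0000.
        Var[R] = 2*n_A*n_B*(2*n_A*n_B - n_A - n_B) / ((n_A+n_B)^2 * (n_A+n_B-1)) = 14336/3840 = 3.7333.
        SD[R] = 1.9322.
Step 4: Continuity-corrected z = (R + 0.5 - E[R]) / SD[R] = (7 + 0.5 - 9.0000) / 1.9322 = -0.7763.
Step 5: Two-sided p-value via normal approximation = 2*(1 - Phi(|z|)) = 0.437558.
Step 6: alpha = 0.05. fail to reject H0.

R = 7, z = -0.7763, p = 0.437558, fail to reject H0.


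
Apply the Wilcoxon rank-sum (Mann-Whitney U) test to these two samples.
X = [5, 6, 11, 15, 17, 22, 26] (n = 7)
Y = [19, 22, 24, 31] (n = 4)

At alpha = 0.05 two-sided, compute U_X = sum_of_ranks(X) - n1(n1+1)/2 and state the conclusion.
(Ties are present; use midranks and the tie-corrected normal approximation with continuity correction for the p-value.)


Step 1: Combine and sort all 11 observations; assign midranks.
sorted (value, group): (5,X), (6,X), (11,X), (15,X), (17,X), (19,Y), (22,X), (22,Y), (24,Y), (26,X), (31,Y)
ranks: 5->1, 6->2, 11->3, 15->4, 17->5, 19->6, 22->7.5, 22->7.5, 24->9, 26->10, 31->11
Step 2: Rank sum for X: R1 = 1 + 2 + 3 + 4 + 5 + 7.5 + 10 = 32.5.
Step 3: U_X = R1 - n1(n1+1)/2 = 32.5 - 7*8/2 = 32.5 - 28 = 4.5.
       U_Y = n1*n2 - U_X = 28 - 4.5 = 23.5.
Step 4: Ties are present, so use the tie-corrected normal approximation (with continuity correction) for the p-value.
Step 5: p-value = 0.088247; compare to alpha = 0.05. fail to reject H0.

U_X = 4.5, p = 0.088247, fail to reject H0 at alpha = 0.05.


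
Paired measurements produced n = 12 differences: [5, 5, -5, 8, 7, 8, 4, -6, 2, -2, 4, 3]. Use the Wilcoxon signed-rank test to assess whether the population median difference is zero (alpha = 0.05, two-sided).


Step 1: Drop any zero differences (none here) and take |d_i|.
|d| = [5, 5, 5, 8, 7, 8, 4, 6, 2, 2, 4, 3]
Step 2: Midrank |d_i| (ties get averaged ranks).
ranks: |5|->7, |5|->7, |5|->7, |8|->11.5, |7|->10, |8|->11.5, |4|->4.5, |6|->9, |2|->1.5, |2|->1.5, |4|->4.5, |3|->3
Step 3: Attach original signs; sum ranks with positive sign and with negative sign.
W+ = 7 + 7 + 11.5 + 10 + 11.5 + 4.5 + 1.5 + 4.5 + 3 = 60.5
W- = 7 + 9 + 1.5 = 17.5
(Check: W+ + W- = 78 should equal n(n+1)/2 = 78.)
Step 4: Test statistic W = min(W+, W-) = 17.5.
Step 5: Ties in |d|, so use the tie-corrected normal approximation.
        E[W] = n(n+1)/4 = 12*13/4 = 39.
        Tie groups: |d|=2 (t=2), |d|=4 (t=2), |d|=5 (t=3), |d|=8 (t=2); sum(t^3 - t) = 42.
        Var[W] = n(n+1)(2n+1)/24 - sum(t^3-t)/48 = 3900/24 - 42/48 = 161.625.
        z = (W - E[W]) / sqrt(Var[W]) = (17.5 - 39) / 12.7132 = -1.6912.
        Two-sided p = 2*Phi(z) = 0.090807.
Step 6: alpha = 0.05. fail to reject H0.

W+ = 60.5, W- = 17.5, W = min = 17.5, p = 0.090807, fail to reject H0.


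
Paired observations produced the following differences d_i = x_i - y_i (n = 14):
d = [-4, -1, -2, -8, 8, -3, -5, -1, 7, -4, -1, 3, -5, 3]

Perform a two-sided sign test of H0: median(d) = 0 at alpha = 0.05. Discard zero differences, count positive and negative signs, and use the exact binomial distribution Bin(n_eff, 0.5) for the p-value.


Step 1: Discard zero differences. Original n = 14; n_eff = number of nonzero differences = 14.
Nonzero differences (with sign): -4, -1, -2, -8, +8, -3, -5, -1, +7, -4, -1, +3, -5, +3
Step 2: Count signs: positive = 4, negative = 10.
Step 3: Under H0: P(positive) = 0.5, so the number of positives S ~ Bin(14, 0.5).
Step 4: Two-sided exact p-value = sum of Bin(14,0.5) probabilities at or below the observed probability = 0.179565.
Step 5: alpha = 0.05. fail to reject H0.

n_eff = 14, pos = 4, neg = 10, p = 0.179565, fail to reject H0.


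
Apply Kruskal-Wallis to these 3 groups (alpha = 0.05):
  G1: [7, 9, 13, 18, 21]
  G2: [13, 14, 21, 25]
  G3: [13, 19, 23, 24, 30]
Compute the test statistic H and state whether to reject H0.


Step 1: Combine all N = 14 observations and assign midranks.
sorted (value, group, rank): (7,G1,1), (9,G1,2), (13,G1,4), (13,G2,4), (13,G3,4), (14,G2,6), (18,G1,7), (19,G3,8), (21,G1,9.5), (21,G2,9.5), (23,G3,11), (24,G3,12), (25,G2,13), (30,G3,14)
Step 2: Sum ranks within each group.
R_1 = 23.5 (n_1 = 5)
R_2 = 32.5 (n_2 = 4)
R_3 = 49 (n_3 = 5)
Step 3: H = 12/(N(N+1)) * sum(R_i^2/n_i) - 3(N+1)
     = 12/(14*15) * (23.5^2/5 + 32.5^2/4 + 49^2/5) - 3*15
     = 0.057143 * 854.712 - 45
     = 3.840714.
Step 4: Ties present; correction factor C = 1 - 30/(14^3 - 14) = 0.989011. Corrected H = 3.840714 / 0.989011 = 3.883389.
Step 5: Under H0, H ~ chi^2(2); p-value = 0.143461.
Step 6: alpha = 0.05. fail to reject H0.

H = 3.8834, df = 2, p = 0.143461, fail to reject H0.


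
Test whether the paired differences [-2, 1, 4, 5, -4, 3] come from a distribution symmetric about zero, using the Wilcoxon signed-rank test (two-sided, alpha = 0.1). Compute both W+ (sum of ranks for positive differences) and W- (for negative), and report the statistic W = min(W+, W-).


Step 1: Drop any zero differences (none here) and take |d_i|.
|d| = [2, 1, 4, 5, 4, 3]
Step 2: Midrank |d_i| (ties get averaged ranks).
ranks: |2|->2, |1|->1, |4|->4.5, |5|->6, |4|->4.5, |3|->3
Step 3: Attach original signs; sum ranks with positive sign and with negative sign.
W+ = 1 + 4.5 + 6 + 3 = 14.5
W- = 2 + 4.5 = 6.5
(Check: W+ + W- = 21 should equal n(n+1)/2 = 21.)
Step 4: Test statistic W = min(W+, W-) = 6.5.
Step 5: Ties in |d|, so use the tie-corrected normal approximation.
        E[W] = n(n+1)/4 = 6*7/4 = 10.5.
        Tie groups: |d|=4 (t=2); sum(t^3 - t) = 6.
        Var[W] = n(n+1)(2n+1)/24 - sum(t^3-t)/48 = 546/24 - 6/48 = 22.625.
        z = (W - E[W]) / sqrt(Var[W]) = (6.5 - 10.5) / 4.7566 = -0.8409.
        Two-sided p = 2*Phi(z) = 0.400381.
Step 6: alpha = 0.1. fail to reject H0.

W+ = 14.5, W- = 6.5, W = min = 6.5, p = 0.400381, fail to reject H0.


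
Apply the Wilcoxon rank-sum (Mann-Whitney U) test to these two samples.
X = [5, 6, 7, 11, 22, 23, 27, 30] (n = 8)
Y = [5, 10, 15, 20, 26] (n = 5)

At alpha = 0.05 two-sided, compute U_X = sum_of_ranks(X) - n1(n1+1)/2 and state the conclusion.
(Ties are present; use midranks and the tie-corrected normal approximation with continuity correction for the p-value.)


Step 1: Combine and sort all 13 observations; assign midranks.
sorted (value, group): (5,X), (5,Y), (6,X), (7,X), (10,Y), (11,X), (15,Y), (20,Y), (22,X), (23,X), (26,Y), (27,X), (30,X)
ranks: 5->1.5, 5->1.5, 6->3, 7->4, 10->5, 11->6, 15->7, 20->8, 22->9, 23->10, 26->11, 27->12, 30->13
Step 2: Rank sum for X: R1 = 1.5 + 3 + 4 + 6 + 9 + 10 + 12 + 13 = 58.5.
Step 3: U_X = R1 - n1(n1+1)/2 = 58.5 - 8*9/2 = 58.5 - 36 = 22.5.
       U_Y = n1*n2 - U_X = 40 - 22.5 = 17.5.
Step 4: Ties are present, so use the tie-corrected normal approximation (with continuity correction) for the p-value.
Step 5: p-value = 0.769390; compare to alpha = 0.05. fail to reject H0.

U_X = 22.5, p = 0.769390, fail to reject H0 at alpha = 0.05.


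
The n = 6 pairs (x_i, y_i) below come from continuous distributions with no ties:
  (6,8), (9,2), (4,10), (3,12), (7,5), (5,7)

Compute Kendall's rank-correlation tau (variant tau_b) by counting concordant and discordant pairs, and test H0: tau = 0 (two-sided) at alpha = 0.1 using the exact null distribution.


Step 1: Enumerate the 15 unordered pairs (i,j) with i<j and classify each by sign(x_j-x_i) * sign(y_j-y_i).
  (1,2):dx=+3,dy=-6->D; (1,3):dx=-2,dy=+2->D; (1,4):dx=-3,dy=+4->D; (1,5):dx=+1,dy=-3->D
  (1,6):dx=-1,dy=-1->C; (2,3):dx=-5,dy=+8->D; (2,4):dx=-6,dy=+10->D; (2,5):dx=-2,dy=+3->D
  (2,6):dx=-4,dy=+5->D; (3,4):dx=-1,dy=+2->D; (3,5):dx=+3,dy=-5->D; (3,6):dx=+1,dy=-3->D
  (4,5):dx=+4,dy=-7->D; (4,6):dx=+2,dy=-5->D; (5,6):dx=-2,dy=+2->D
Step 2: C = 1, D = 14, total pairs = 15.
Step 3: tau = (C - D)/(n(n-1)/2) = (1 - 14)/15 = -0.866667.
Step 4: Exact two-sided p-value (enumerate n! = 720 permutations of y under H0): p = 0.016667.
Step 5: alpha = 0.1. reject H0.

tau_b = -0.8667 (C=1, D=14), p = 0.016667, reject H0.


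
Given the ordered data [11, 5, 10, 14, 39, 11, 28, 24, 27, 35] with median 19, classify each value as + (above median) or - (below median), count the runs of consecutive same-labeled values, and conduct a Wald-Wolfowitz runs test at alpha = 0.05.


Step 1: Compute median = 19; label A = above, B = below.
Labels in order: BBBBABAAAA  (n_A = 5, n_B = 5)
Step 2: Count runs R = 4.
Step 3: Under H0 (random ordering), E[R] = 2*n_A*n_B/(n_A+n_B) + 1 = 2*5*5/10 + 1 = 6.0000.
        Var[R] = 2*n_A*n_B*(2*n_A*n_B - n_A - n_B) / ((n_A+n_B)^2 * (n_A+n_B-1)) = 2000/900 = 2.2222.
        SD[R] = 1.4907.
Step 4: Continuity-corrected z = (R + 0.5 - E[R]) / SD[R] = (4 + 0.5 - 6.0000) / 1.4907 = -1.0062.
Step 5: Two-sided p-value via normal approximation = 2*(1 - Phi(|z|)) = 0.314305.
Step 6: alpha = 0.05. fail to reject H0.

R = 4, z = -1.0062, p = 0.314305, fail to reject H0.


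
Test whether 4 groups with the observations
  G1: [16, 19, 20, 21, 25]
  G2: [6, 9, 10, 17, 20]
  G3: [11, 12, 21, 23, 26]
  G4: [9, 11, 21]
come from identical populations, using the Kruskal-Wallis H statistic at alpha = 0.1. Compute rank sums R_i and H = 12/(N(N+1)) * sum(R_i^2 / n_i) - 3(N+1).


Step 1: Combine all N = 18 observations and assign midranks.
sorted (value, group, rank): (6,G2,1), (9,G2,2.5), (9,G4,2.5), (10,G2,4), (11,G3,5.5), (11,G4,5.5), (12,G3,7), (16,G1,8), (17,G2,9), (19,G1,10), (20,G1,11.5), (20,G2,11.5), (21,G1,14), (21,G3,14), (21,G4,14), (23,G3,16), (25,G1,17), (26,G3,18)
Step 2: Sum ranks within each group.
R_1 = 60.5 (n_1 = 5)
R_2 = 28 (n_2 = 5)
R_3 = 60.5 (n_3 = 5)
R_4 = 22 (n_4 = 3)
Step 3: H = 12/(N(N+1)) * sum(R_i^2/n_i) - 3(N+1)
     = 12/(18*19) * (60.5^2/5 + 28^2/5 + 60.5^2/5 + 22^2/3) - 3*19
     = 0.035088 * 1782.23 - 57
     = 5.534503.
Step 4: Ties present; correction factor C = 1 - 42/(18^3 - 18) = 0.992776. Corrected H = 5.534503 / 0.992776 = 5.574775.
Step 5: Under H0, H ~ chi^2(3); p-value = 0.134234.
Step 6: alpha = 0.1. fail to reject H0.

H = 5.5748, df = 3, p = 0.134234, fail to reject H0.


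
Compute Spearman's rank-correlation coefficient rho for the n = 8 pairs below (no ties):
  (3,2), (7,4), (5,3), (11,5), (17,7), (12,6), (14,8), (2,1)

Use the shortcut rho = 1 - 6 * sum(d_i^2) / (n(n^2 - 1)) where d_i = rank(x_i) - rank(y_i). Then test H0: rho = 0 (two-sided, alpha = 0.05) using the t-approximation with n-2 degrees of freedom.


Step 1: Rank x and y separately (midranks; no ties here).
rank(x): 3->2, 7->4, 5->3, 11->5, 17->8, 12->6, 14->7, 2->1
rank(y): 2->2, 4->4, 3->3, 5->5, 7->7, 6->6, 8->8, 1->1
Step 2: d_i = R_x(i) - R_y(i); compute d_i^2.
  (2-2)^2=0, (4-4)^2=0, (3-3)^2=0, (5-5)^2=0, (8-7)^2=1, (6-6)^2=0, (7-8)^2=1, (1-1)^2=0
sum(d^2) = 2.
Step 3: rho = 1 - 6*2 / (8*(8^2 - 1)) = 1 - 12/504 = 0.976190.
Step 4: Under H0, t = rho * sqrt((n-2)/(1-rho^2)) = 11.0235 ~ t(6).
Step 5: Two-sided p-value from the t-distribution with 6 df = 0.000033.
Step 6: alpha = 0.05. reject H0.

rho = 0.9762, p = 0.000033, reject H0 at alpha = 0.05.


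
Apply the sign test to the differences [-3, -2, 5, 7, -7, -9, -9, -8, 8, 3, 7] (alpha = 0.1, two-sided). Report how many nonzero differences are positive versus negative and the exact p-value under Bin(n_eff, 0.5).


Step 1: Discard zero differences. Original n = 11; n_eff = number of nonzero differences = 11.
Nonzero differences (with sign): -3, -2, +5, +7, -7, -9, -9, -8, +8, +3, +7
Step 2: Count signs: positive = 5, negative = 6.
Step 3: Under H0: P(positive) = 0.5, so the number of positives S ~ Bin(11, 0.5).
Step 4: Two-sided exact p-value = sum of Bin(11,0.5) probabilities at or below the observed probability = 1.000000.
Step 5: alpha = 0.1. fail to reject H0.

n_eff = 11, pos = 5, neg = 6, p = 1.000000, fail to reject H0.


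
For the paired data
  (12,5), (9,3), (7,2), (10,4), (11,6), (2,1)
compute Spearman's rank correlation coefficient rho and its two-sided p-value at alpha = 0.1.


Step 1: Rank x and y separately (midranks; no ties here).
rank(x): 12->6, 9->3, 7->2, 10->4, 11->5, 2->1
rank(y): 5->5, 3->3, 2->2, 4->4, 6->6, 1->1
Step 2: d_i = R_x(i) - R_y(i); compute d_i^2.
  (6-5)^2=1, (3-3)^2=0, (2-2)^2=0, (4-4)^2=0, (5-6)^2=1, (1-1)^2=0
sum(d^2) = 2.
Step 3: rho = 1 - 6*2 / (6*(6^2 - 1)) = 1 - 12/210 = 0.942857.
Step 4: Under H0, t = rho * sqrt((n-2)/(1-rho^2)) = 5.6595 ~ t(4).
Step 5: Two-sided p-value from the t-distribution with 4 df = 0.004805.
Step 6: alpha = 0.1. reject H0.

rho = 0.9429, p = 0.004805, reject H0 at alpha = 0.1.


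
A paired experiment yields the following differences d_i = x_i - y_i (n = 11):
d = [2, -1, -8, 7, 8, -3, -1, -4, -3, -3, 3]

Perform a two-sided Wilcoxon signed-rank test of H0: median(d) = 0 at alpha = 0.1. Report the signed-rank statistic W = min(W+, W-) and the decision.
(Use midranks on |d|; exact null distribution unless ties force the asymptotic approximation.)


Step 1: Drop any zero differences (none here) and take |d_i|.
|d| = [2, 1, 8, 7, 8, 3, 1, 4, 3, 3, 3]
Step 2: Midrank |d_i| (ties get averaged ranks).
ranks: |2|->3, |1|->1.5, |8|->10.5, |7|->9, |8|->10.5, |3|->5.5, |1|->1.5, |4|->8, |3|->5.5, |3|->5.5, |3|->5.5
Step 3: Attach original signs; sum ranks with positive sign and with negative sign.
W+ = 3 + 9 + 10.5 + 5.5 = 28
W- = 1.5 + 10.5 + 5.5 + 1.5 + 8 + 5.5 + 5.5 = 38
(Check: W+ + W- = 66 should equal n(n+1)/2 = 66.)
Step 4: Test statistic W = min(W+, W-) = 28.
Step 5: Ties in |d|, so use the tie-corrected normal approximation.
        E[W] = n(n+1)/4 = 11*12/4 = 33.
        Tie groups: |d|=1 (t=2), |d|=3 (t=4), |d|=8 (t=2); sum(t^3 - t) = 72.
        Var[W] = n(n+1)(2n+1)/24 - sum(t^3-t)/48 = 3036/24 - 72/48 = 125.
        z = (W - E[W]) / sqrt(Var[W]) = (28 - 33) / 11.1803 = -0.4472.
        Two-sided p = 2*Phi(z) = 0.654721.
Step 6: alpha = 0.1. fail to reject H0.

W+ = 28, W- = 38, W = min = 28, p = 0.654721, fail to reject H0.


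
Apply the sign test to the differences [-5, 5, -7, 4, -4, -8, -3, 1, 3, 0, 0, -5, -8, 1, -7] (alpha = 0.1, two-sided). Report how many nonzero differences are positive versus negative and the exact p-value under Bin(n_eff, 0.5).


Step 1: Discard zero differences. Original n = 15; n_eff = number of nonzero differences = 13.
Nonzero differences (with sign): -5, +5, -7, +4, -4, -8, -3, +1, +3, -5, -8, +1, -7
Step 2: Count signs: positive = 5, negative = 8.
Step 3: Under H0: P(positive) = 0.5, so the number of positives S ~ Bin(13, 0.5).
Step 4: Two-sided exact p-value = sum of Bin(13,0.5) probabilities at or below the observed probability = 0.581055.
Step 5: alpha = 0.1. fail to reject H0.

n_eff = 13, pos = 5, neg = 8, p = 0.581055, fail to reject H0.


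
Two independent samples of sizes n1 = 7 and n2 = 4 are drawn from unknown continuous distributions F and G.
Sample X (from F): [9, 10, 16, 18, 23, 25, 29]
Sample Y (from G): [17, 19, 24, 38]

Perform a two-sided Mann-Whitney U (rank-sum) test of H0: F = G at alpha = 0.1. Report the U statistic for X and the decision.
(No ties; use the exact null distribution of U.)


Step 1: Combine and sort all 11 observations; assign midranks.
sorted (value, group): (9,X), (10,X), (16,X), (17,Y), (18,X), (19,Y), (23,X), (24,Y), (25,X), (29,X), (38,Y)
ranks: 9->1, 10->2, 16->3, 17->4, 18->5, 19->6, 23->7, 24->8, 25->9, 29->10, 38->11
Step 2: Rank sum for X: R1 = 1 + 2 + 3 + 5 + 7 + 9 + 10 = 37.
Step 3: U_X = R1 - n1(n1+1)/2 = 37 - 7*8/2 = 37 - 28 = 9.
       U_Y = n1*n2 - U_X = 28 - 9 = 19.
Step 4: No ties, so the exact null distribution of U (based on enumerating the C(11,7) = 330 equally likely rank assignments) gives the two-sided p-value.
Step 5: p-value = 0.412121; compare to alpha = 0.1. fail to reject H0.

U_X = 9, p = 0.412121, fail to reject H0 at alpha = 0.1.


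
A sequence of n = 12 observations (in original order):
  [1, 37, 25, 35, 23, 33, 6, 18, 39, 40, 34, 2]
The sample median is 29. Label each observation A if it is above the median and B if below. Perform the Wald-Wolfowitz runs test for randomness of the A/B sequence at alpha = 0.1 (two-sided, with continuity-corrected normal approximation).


Step 1: Compute median = 29; label A = above, B = below.
Labels in order: BABABABBAAAB  (n_A = 6, n_B = 6)
Step 2: Count runs R = 9.
Step 3: Under H0 (random ordering), E[R] = 2*n_A*n_B/(n_A+n_B) + 1 = 2*6*6/12 + 1 = 7.0000.
        Var[R] = 2*n_A*n_B*(2*n_A*n_B - n_A - n_B) / ((n_A+n_B)^2 * (n_A+n_B-1)) = 4320/1584 = 2.7273.
        SD[R] = 1.6514.
Step 4: Continuity-corrected z = (R - 0.5 - E[R]) / SD[R] = (9 - 0.5 - 7.0000) / 1.6514 = 0.9083.
Step 5: Two-sided p-value via normal approximation = 2*(1 - Phi(|z|)) = 0.363722.
Step 6: alpha = 0.1. fail to reject H0.

R = 9, z = 0.9083, p = 0.363722, fail to reject H0.


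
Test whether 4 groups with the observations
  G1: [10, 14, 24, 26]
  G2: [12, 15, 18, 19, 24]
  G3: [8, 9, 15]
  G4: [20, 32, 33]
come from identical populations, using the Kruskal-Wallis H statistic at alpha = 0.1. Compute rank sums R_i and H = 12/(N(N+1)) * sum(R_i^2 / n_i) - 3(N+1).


Step 1: Combine all N = 15 observations and assign midranks.
sorted (value, group, rank): (8,G3,1), (9,G3,2), (10,G1,3), (12,G2,4), (14,G1,5), (15,G2,6.5), (15,G3,6.5), (18,G2,8), (19,G2,9), (20,G4,10), (24,G1,11.5), (24,G2,11.5), (26,G1,13), (32,G4,14), (33,G4,15)
Step 2: Sum ranks within each group.
R_1 = 32.5 (n_1 = 4)
R_2 = 39 (n_2 = 5)
R_3 = 9.5 (n_3 = 3)
R_4 = 39 (n_4 = 3)
Step 3: H = 12/(N(N+1)) * sum(R_i^2/n_i) - 3(N+1)
     = 12/(15*16) * (32.5^2/4 + 39^2/5 + 9.5^2/3 + 39^2/3) - 3*16
     = 0.050000 * 1105.35 - 48
     = 7.267292.
Step 4: Ties present; correction factor C = 1 - 12/(15^3 - 15) = 0.996429. Corrected H = 7.267292 / 0.996429 = 7.293339.
Step 5: Under H0, H ~ chi^2(3); p-value = 0.063113.
Step 6: alpha = 0.1. reject H0.

H = 7.2933, df = 3, p = 0.063113, reject H0.


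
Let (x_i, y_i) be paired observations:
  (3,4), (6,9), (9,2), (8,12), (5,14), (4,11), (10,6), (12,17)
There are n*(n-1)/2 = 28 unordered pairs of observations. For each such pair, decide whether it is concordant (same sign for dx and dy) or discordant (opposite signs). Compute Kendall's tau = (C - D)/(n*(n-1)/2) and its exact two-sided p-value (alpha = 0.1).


Step 1: Enumerate the 28 unordered pairs (i,j) with i<j and classify each by sign(x_j-x_i) * sign(y_j-y_i).
  (1,2):dx=+3,dy=+5->C; (1,3):dx=+6,dy=-2->D; (1,4):dx=+5,dy=+8->C; (1,5):dx=+2,dy=+10->C
  (1,6):dx=+1,dy=+7->C; (1,7):dx=+7,dy=+2->C; (1,8):dx=+9,dy=+13->C; (2,3):dx=+3,dy=-7->D
  (2,4):dx=+2,dy=+3->C; (2,5):dx=-1,dy=+5->D; (2,6):dx=-2,dy=+2->D; (2,7):dx=+4,dy=-3->D
  (2,8):dx=+6,dy=+8->C; (3,4):dx=-1,dy=+10->D; (3,5):dx=-4,dy=+12->D; (3,6):dx=-5,dy=+9->D
  (3,7):dx=+1,dy=+4->C; (3,8):dx=+3,dy=+15->C; (4,5):dx=-3,dy=+2->D; (4,6):dx=-4,dy=-1->C
  (4,7):dx=+2,dy=-6->D; (4,8):dx=+4,dy=+5->C; (5,6):dx=-1,dy=-3->C; (5,7):dx=+5,dy=-8->D
  (5,8):dx=+7,dy=+3->C; (6,7):dx=+6,dy=-5->D; (6,8):dx=+8,dy=+6->C; (7,8):dx=+2,dy=+11->C
Step 2: C = 16, D = 12, total pairs = 28.
Step 3: tau = (C - D)/(n(n-1)/2) = (16 - 12)/28 = 0.142857.
Step 4: Exact two-sided p-value (enumerate n! = 40320 permutations of y under H0): p = 0.719544.
Step 5: alpha = 0.1. fail to reject H0.

tau_b = 0.1429 (C=16, D=12), p = 0.719544, fail to reject H0.


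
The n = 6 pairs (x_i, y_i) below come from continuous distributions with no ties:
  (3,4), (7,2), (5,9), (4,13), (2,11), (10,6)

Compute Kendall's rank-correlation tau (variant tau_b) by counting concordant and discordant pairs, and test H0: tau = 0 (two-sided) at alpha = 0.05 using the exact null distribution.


Step 1: Enumerate the 15 unordered pairs (i,j) with i<j and classify each by sign(x_j-x_i) * sign(y_j-y_i).
  (1,2):dx=+4,dy=-2->D; (1,3):dx=+2,dy=+5->C; (1,4):dx=+1,dy=+9->C; (1,5):dx=-1,dy=+7->D
  (1,6):dx=+7,dy=+2->C; (2,3):dx=-2,dy=+7->D; (2,4):dx=-3,dy=+11->D; (2,5):dx=-5,dy=+9->D
  (2,6):dx=+3,dy=+4->C; (3,4):dx=-1,dy=+4->D; (3,5):dx=-3,dy=+2->D; (3,6):dx=+5,dy=-3->D
  (4,5):dx=-2,dy=-2->C; (4,6):dx=+6,dy=-7->D; (5,6):dx=+8,dy=-5->D
Step 2: C = 5, D = 10, total pairs = 15.
Step 3: tau = (C - D)/(n(n-1)/2) = (5 - 10)/15 = -0.333333.
Step 4: Exact two-sided p-value (enumerate n! = 720 permutations of y under H0): p = 0.469444.
Step 5: alpha = 0.05. fail to reject H0.

tau_b = -0.3333 (C=5, D=10), p = 0.469444, fail to reject H0.


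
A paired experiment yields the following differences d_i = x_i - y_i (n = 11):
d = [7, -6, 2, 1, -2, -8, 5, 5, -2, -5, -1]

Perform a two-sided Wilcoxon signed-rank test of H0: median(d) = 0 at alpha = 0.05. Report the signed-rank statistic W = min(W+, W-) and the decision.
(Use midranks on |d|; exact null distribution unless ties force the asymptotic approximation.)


Step 1: Drop any zero differences (none here) and take |d_i|.
|d| = [7, 6, 2, 1, 2, 8, 5, 5, 2, 5, 1]
Step 2: Midrank |d_i| (ties get averaged ranks).
ranks: |7|->10, |6|->9, |2|->4, |1|->1.5, |2|->4, |8|->11, |5|->7, |5|->7, |2|->4, |5|->7, |1|->1.5
Step 3: Attach original signs; sum ranks with positive sign and with negative sign.
W+ = 10 + 4 + 1.5 + 7 + 7 = 29.5
W- = 9 + 4 + 11 + 4 + 7 + 1.5 = 36.5
(Check: W+ + W- = 66 should equal n(n+1)/2 = 66.)
Step 4: Test statistic W = min(W+, W-) = 29.5.
Step 5: Ties in |d|, so use the tie-corrected normal approximation.
        E[W] = n(n+1)/4 = 11*12/4 = 33.
        Tie groups: |d|=1 (t=2), |d|=2 (t=3), |d|=5 (t=3); sum(t^3 - t) = 54.
        Var[W] = n(n+1)(2n+1)/24 - sum(t^3-t)/48 = 3036/24 - 54/48 = 125.375.
        z = (W - E[W]) / sqrt(Var[W]) = (29.5 - 33) / 11.1971 = -0.3126.
        Two-sided p = 2*Phi(z) = 0.754599.
Step 6: alpha = 0.05. fail to reject H0.

W+ = 29.5, W- = 36.5, W = min = 29.5, p = 0.754599, fail to reject H0.


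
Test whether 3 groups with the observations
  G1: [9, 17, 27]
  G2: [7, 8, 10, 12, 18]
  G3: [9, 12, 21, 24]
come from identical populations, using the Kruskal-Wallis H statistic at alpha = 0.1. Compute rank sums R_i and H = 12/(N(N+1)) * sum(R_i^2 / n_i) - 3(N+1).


Step 1: Combine all N = 12 observations and assign midranks.
sorted (value, group, rank): (7,G2,1), (8,G2,2), (9,G1,3.5), (9,G3,3.5), (10,G2,5), (12,G2,6.5), (12,G3,6.5), (17,G1,8), (18,G2,9), (21,G3,10), (24,G3,11), (27,G1,12)
Step 2: Sum ranks within each group.
R_1 = 23.5 (n_1 = 3)
R_2 = 23.5 (n_2 = 5)
R_3 = 31 (n_3 = 4)
Step 3: H = 12/(N(N+1)) * sum(R_i^2/n_i) - 3(N+1)
     = 12/(12*13) * (23.5^2/3 + 23.5^2/5 + 31^2/4) - 3*13
     = 0.076923 * 534.783 - 39
     = 2.137179.
Step 4: Ties present; correction factor C = 1 - 12/(12^3 - 12) = 0.993007. Corrected H = 2.137179 / 0.993007 = 2.152230.
Step 5: Under H0, H ~ chi^2(2); p-value = 0.340917.
Step 6: alpha = 0.1. fail to reject H0.

H = 2.1522, df = 2, p = 0.340917, fail to reject H0.


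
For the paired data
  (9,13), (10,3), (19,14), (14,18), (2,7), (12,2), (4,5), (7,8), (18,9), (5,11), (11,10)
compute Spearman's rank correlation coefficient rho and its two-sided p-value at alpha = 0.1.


Step 1: Rank x and y separately (midranks; no ties here).
rank(x): 9->5, 10->6, 19->11, 14->9, 2->1, 12->8, 4->2, 7->4, 18->10, 5->3, 11->7
rank(y): 13->9, 3->2, 14->10, 18->11, 7->4, 2->1, 5->3, 8->5, 9->6, 11->8, 10->7
Step 2: d_i = R_x(i) - R_y(i); compute d_i^2.
  (5-9)^2=16, (6-2)^2=16, (11-10)^2=1, (9-11)^2=4, (1-4)^2=9, (8-1)^2=49, (2-3)^2=1, (4-5)^2=1, (10-6)^2=16, (3-8)^2=25, (7-7)^2=0
sum(d^2) = 138.
Step 3: rho = 1 - 6*138 / (11*(11^2 - 1)) = 1 - 828/1320 = 0.372727.
Step 4: Under H0, t = rho * sqrt((n-2)/(1-rho^2)) = 1.2050 ~ t(9).
Step 5: Two-sided p-value from the t-distribution with 9 df = 0.258926.
Step 6: alpha = 0.1. fail to reject H0.

rho = 0.3727, p = 0.258926, fail to reject H0 at alpha = 0.1.


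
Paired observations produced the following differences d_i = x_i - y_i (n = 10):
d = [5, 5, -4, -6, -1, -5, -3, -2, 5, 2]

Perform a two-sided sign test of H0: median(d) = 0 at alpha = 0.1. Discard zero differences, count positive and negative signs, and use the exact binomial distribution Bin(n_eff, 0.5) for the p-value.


Step 1: Discard zero differences. Original n = 10; n_eff = number of nonzero differences = 10.
Nonzero differences (with sign): +5, +5, -4, -6, -1, -5, -3, -2, +5, +2
Step 2: Count signs: positive = 4, negative = 6.
Step 3: Under H0: P(positive) = 0.5, so the number of positives S ~ Bin(10, 0.5).
Step 4: Two-sided exact p-value = sum of Bin(10,0.5) probabilities at or below the observed probability = 0.753906.
Step 5: alpha = 0.1. fail to reject H0.

n_eff = 10, pos = 4, neg = 6, p = 0.753906, fail to reject H0.


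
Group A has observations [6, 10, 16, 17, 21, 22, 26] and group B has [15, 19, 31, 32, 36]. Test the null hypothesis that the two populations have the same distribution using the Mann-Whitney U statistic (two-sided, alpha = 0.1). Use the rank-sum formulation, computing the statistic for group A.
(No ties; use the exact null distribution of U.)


Step 1: Combine and sort all 12 observations; assign midranks.
sorted (value, group): (6,X), (10,X), (15,Y), (16,X), (17,X), (19,Y), (21,X), (22,X), (26,X), (31,Y), (32,Y), (36,Y)
ranks: 6->1, 10->2, 15->3, 16->4, 17->5, 19->6, 21->7, 22->8, 26->9, 31->10, 32->11, 36->12
Step 2: Rank sum for X: R1 = 1 + 2 + 4 + 5 + 7 + 8 + 9 = 36.
Step 3: U_X = R1 - n1(n1+1)/2 = 36 - 7*8/2 = 36 - 28 = 8.
       U_Y = n1*n2 - U_X = 35 - 8 = 27.
Step 4: No ties, so the exact null distribution of U (based on enumerating the C(12,7) = 792 equally likely rank assignments) gives the two-sided p-value.
Step 5: p-value = 0.148990; compare to alpha = 0.1. fail to reject H0.

U_X = 8, p = 0.148990, fail to reject H0 at alpha = 0.1.


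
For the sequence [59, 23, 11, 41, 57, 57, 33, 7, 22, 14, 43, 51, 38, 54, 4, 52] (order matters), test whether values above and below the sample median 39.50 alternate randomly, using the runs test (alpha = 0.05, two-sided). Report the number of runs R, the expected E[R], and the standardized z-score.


Step 1: Compute median = 39.50; label A = above, B = below.
Labels in order: ABBAAABBBBAABABA  (n_A = 8, n_B = 8)
Step 2: Count runs R = 9.
Step 3: Under H0 (random ordering), E[R] = 2*n_A*n_B/(n_A+n_B) + 1 = 2*8*8/16 + 1 = 9.0000.
        Var[R] = 2*n_A*n_B*(2*n_A*n_B - n_A - n_B) / ((n_A+n_B)^2 * (n_A+n_B-1)) = 14336/3840 = 3.7333.
        SD[R] = 1.9322.
Step 4: R = E[R], so z = 0 with no continuity correction.
Step 5: Two-sided p-value via normal approximation = 2*(1 - Phi(|z|)) = 1.000000.
Step 6: alpha = 0.05. fail to reject H0.

R = 9, z = 0.0000, p = 1.000000, fail to reject H0.


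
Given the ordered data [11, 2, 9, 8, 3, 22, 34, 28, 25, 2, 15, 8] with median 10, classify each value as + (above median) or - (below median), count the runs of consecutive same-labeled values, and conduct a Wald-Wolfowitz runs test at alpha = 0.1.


Step 1: Compute median = 10; label A = above, B = below.
Labels in order: ABBBBAAAABAB  (n_A = 6, n_B = 6)
Step 2: Count runs R = 6.
Step 3: Under H0 (random ordering), E[R] = 2*n_A*n_B/(n_A+n_B) + 1 = 2*6*6/12 + 1 = 7.0000.
        Var[R] = 2*n_A*n_B*(2*n_A*n_B - n_A - n_B) / ((n_A+n_B)^2 * (n_A+n_B-1)) = 4320/1584 = 2.7273.
        SD[R] = 1.6514.
Step 4: Continuity-corrected z = (R + 0.5 - E[R]) / SD[R] = (6 + 0.5 - 7.0000) / 1.6514 = -0.3028.
Step 5: Two-sided p-value via normal approximation = 2*(1 - Phi(|z|)) = 0.762069.
Step 6: alpha = 0.1. fail to reject H0.

R = 6, z = -0.3028, p = 0.762069, fail to reject H0.


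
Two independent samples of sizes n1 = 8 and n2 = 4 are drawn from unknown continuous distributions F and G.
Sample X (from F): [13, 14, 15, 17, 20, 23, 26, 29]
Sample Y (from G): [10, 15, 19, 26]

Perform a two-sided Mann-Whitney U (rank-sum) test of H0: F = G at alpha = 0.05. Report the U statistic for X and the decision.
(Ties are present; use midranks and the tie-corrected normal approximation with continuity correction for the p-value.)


Step 1: Combine and sort all 12 observations; assign midranks.
sorted (value, group): (10,Y), (13,X), (14,X), (15,X), (15,Y), (17,X), (19,Y), (20,X), (23,X), (26,X), (26,Y), (29,X)
ranks: 10->1, 13->2, 14->3, 15->4.5, 15->4.5, 17->6, 19->7, 20->8, 23->9, 26->10.5, 26->10.5, 29->12
Step 2: Rank sum for X: R1 = 2 + 3 + 4.5 + 6 + 8 + 9 + 10.5 + 12 = 55.
Step 3: U_X = R1 - n1(n1+1)/2 = 55 - 8*9/2 = 55 - 36 = 19.
       U_Y = n1*n2 - U_X = 32 - 19 = 13.
Step 4: Ties are present, so use the tie-corrected normal approximation (with continuity correction) for the p-value.
Step 5: p-value = 0.670038; compare to alpha = 0.05. fail to reject H0.

U_X = 19, p = 0.670038, fail to reject H0 at alpha = 0.05.


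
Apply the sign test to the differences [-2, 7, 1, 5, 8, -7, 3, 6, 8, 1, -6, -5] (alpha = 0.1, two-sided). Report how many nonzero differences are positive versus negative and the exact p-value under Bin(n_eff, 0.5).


Step 1: Discard zero differences. Original n = 12; n_eff = number of nonzero differences = 12.
Nonzero differences (with sign): -2, +7, +1, +5, +8, -7, +3, +6, +8, +1, -6, -5
Step 2: Count signs: positive = 8, negative = 4.
Step 3: Under H0: P(positive) = 0.5, so the number of positives S ~ Bin(12, 0.5).
Step 4: Two-sided exact p-value = sum of Bin(12,0.5) probabilities at or below the observed probability = 0.387695.
Step 5: alpha = 0.1. fail to reject H0.

n_eff = 12, pos = 8, neg = 4, p = 0.387695, fail to reject H0.


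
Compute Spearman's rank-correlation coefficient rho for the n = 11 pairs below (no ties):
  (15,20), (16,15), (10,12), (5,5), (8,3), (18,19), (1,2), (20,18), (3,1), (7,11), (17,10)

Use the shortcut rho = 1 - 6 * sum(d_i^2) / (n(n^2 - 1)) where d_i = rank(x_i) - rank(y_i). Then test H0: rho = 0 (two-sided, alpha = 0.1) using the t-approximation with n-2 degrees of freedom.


Step 1: Rank x and y separately (midranks; no ties here).
rank(x): 15->7, 16->8, 10->6, 5->3, 8->5, 18->10, 1->1, 20->11, 3->2, 7->4, 17->9
rank(y): 20->11, 15->8, 12->7, 5->4, 3->3, 19->10, 2->2, 18->9, 1->1, 11->6, 10->5
Step 2: d_i = R_x(i) - R_y(i); compute d_i^2.
  (7-11)^2=16, (8-8)^2=0, (6-7)^2=1, (3-4)^2=1, (5-3)^2=4, (10-10)^2=0, (1-2)^2=1, (11-9)^2=4, (2-1)^2=1, (4-6)^2=4, (9-5)^2=16
sum(d^2) = 48.
Step 3: rho = 1 - 6*48 / (11*(11^2 - 1)) = 1 - 288/1320 = 0.781818.
Step 4: Under H0, t = rho * sqrt((n-2)/(1-rho^2)) = 3.7617 ~ t(9).
Step 5: Two-sided p-value from the t-distribution with 9 df = 0.004473.
Step 6: alpha = 0.1. reject H0.

rho = 0.7818, p = 0.004473, reject H0 at alpha = 0.1.


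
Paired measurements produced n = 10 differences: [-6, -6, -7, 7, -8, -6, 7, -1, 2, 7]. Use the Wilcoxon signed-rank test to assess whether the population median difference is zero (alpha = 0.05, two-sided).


Step 1: Drop any zero differences (none here) and take |d_i|.
|d| = [6, 6, 7, 7, 8, 6, 7, 1, 2, 7]
Step 2: Midrank |d_i| (ties get averaged ranks).
ranks: |6|->4, |6|->4, |7|->7.5, |7|->7.5, |8|->10, |6|->4, |7|->7.5, |1|->1, |2|->2, |7|->7.5
Step 3: Attach original signs; sum ranks with positive sign and with negative sign.
W+ = 7.5 + 7.5 + 2 + 7.5 = 24.5
W- = 4 + 4 + 7.5 + 10 + 4 + 1 = 30.5
(Check: W+ + W- = 55 should equal n(n+1)/2 = 55.)
Step 4: Test statistic W = min(W+, W-) = 24.5.
Step 5: Ties in |d|, so use the tie-corrected normal approximation.
        E[W] = n(n+1)/4 = 10*11/4 = 27.5.
        Tie groups: |d|=6 (t=3), |d|=7 (t=4); sum(t^3 - t) = 84.
        Var[W] = n(n+1)(2n+1)/24 - sum(t^3-t)/48 = 2310/24 - 84/48 = 94.5.
        z = (W - E[W]) / sqrt(Var[W]) = (24.5 - 27.5) / 9.7211 = -0.3086.
        Two-sided p = 2*Phi(z) = 0.757621.
Step 6: alpha = 0.05. fail to reject H0.

W+ = 24.5, W- = 30.5, W = min = 24.5, p = 0.757621, fail to reject H0.


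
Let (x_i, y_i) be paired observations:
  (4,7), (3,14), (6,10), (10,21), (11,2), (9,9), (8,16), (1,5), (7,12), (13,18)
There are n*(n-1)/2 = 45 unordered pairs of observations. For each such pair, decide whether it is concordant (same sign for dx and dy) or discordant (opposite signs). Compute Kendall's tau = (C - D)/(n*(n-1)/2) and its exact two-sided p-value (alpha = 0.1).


Step 1: Enumerate the 45 unordered pairs (i,j) with i<j and classify each by sign(x_j-x_i) * sign(y_j-y_i).
  (1,2):dx=-1,dy=+7->D; (1,3):dx=+2,dy=+3->C; (1,4):dx=+6,dy=+14->C; (1,5):dx=+7,dy=-5->D
  (1,6):dx=+5,dy=+2->C; (1,7):dx=+4,dy=+9->C; (1,8):dx=-3,dy=-2->C; (1,9):dx=+3,dy=+5->C
  (1,10):dx=+9,dy=+11->C; (2,3):dx=+3,dy=-4->D; (2,4):dx=+7,dy=+7->C; (2,5):dx=+8,dy=-12->D
  (2,6):dx=+6,dy=-5->D; (2,7):dx=+5,dy=+2->C; (2,8):dx=-2,dy=-9->C; (2,9):dx=+4,dy=-2->D
  (2,10):dx=+10,dy=+4->C; (3,4):dx=+4,dy=+11->C; (3,5):dx=+5,dy=-8->D; (3,6):dx=+3,dy=-1->D
  (3,7):dx=+2,dy=+6->C; (3,8):dx=-5,dy=-5->C; (3,9):dx=+1,dy=+2->C; (3,10):dx=+7,dy=+8->C
  (4,5):dx=+1,dy=-19->D; (4,6):dx=-1,dy=-12->C; (4,7):dx=-2,dy=-5->C; (4,8):dx=-9,dy=-16->C
  (4,9):dx=-3,dy=-9->C; (4,10):dx=+3,dy=-3->D; (5,6):dx=-2,dy=+7->D; (5,7):dx=-3,dy=+14->D
  (5,8):dx=-10,dy=+3->D; (5,9):dx=-4,dy=+10->D; (5,10):dx=+2,dy=+16->C; (6,7):dx=-1,dy=+7->D
  (6,8):dx=-8,dy=-4->C; (6,9):dx=-2,dy=+3->D; (6,10):dx=+4,dy=+9->C; (7,8):dx=-7,dy=-11->C
  (7,9):dx=-1,dy=-4->C; (7,10):dx=+5,dy=+2->C; (8,9):dx=+6,dy=+7->C; (8,10):dx=+12,dy=+13->C
  (9,10):dx=+6,dy=+6->C
Step 2: C = 29, D = 16, total pairs = 45.
Step 3: tau = (C - D)/(n(n-1)/2) = (29 - 16)/45 = 0.288889.
Step 4: Exact two-sided p-value (enumerate n! = 3628800 permutations of y under H0): p = 0.291248.
Step 5: alpha = 0.1. fail to reject H0.

tau_b = 0.2889 (C=29, D=16), p = 0.291248, fail to reject H0.


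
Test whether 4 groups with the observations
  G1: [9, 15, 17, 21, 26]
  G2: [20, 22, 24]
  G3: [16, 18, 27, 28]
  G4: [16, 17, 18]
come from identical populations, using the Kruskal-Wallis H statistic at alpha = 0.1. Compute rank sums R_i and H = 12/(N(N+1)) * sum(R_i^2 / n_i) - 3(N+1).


Step 1: Combine all N = 15 observations and assign midranks.
sorted (value, group, rank): (9,G1,1), (15,G1,2), (16,G3,3.5), (16,G4,3.5), (17,G1,5.5), (17,G4,5.5), (18,G3,7.5), (18,G4,7.5), (20,G2,9), (21,G1,10), (22,G2,11), (24,G2,12), (26,G1,13), (27,G3,14), (28,G3,15)
Step 2: Sum ranks within each group.
R_1 = 31.5 (n_1 = 5)
R_2 = 32 (n_2 = 3)
R_3 = 40 (n_3 = 4)
R_4 = 16.5 (n_4 = 3)
Step 3: H = 12/(N(N+1)) * sum(R_i^2/n_i) - 3(N+1)
     = 12/(15*16) * (31.5^2/5 + 32^2/3 + 40^2/4 + 16.5^2/3) - 3*16
     = 0.050000 * 1030.53 - 48
     = 3.526667.
Step 4: Ties present; correction factor C = 1 - 18/(15^3 - 15) = 0.994643. Corrected H = 3.526667 / 0.994643 = 3.545661.
Step 5: Under H0, H ~ chi^2(3); p-value = 0.314888.
Step 6: alpha = 0.1. fail to reject H0.

H = 3.5457, df = 3, p = 0.314888, fail to reject H0.


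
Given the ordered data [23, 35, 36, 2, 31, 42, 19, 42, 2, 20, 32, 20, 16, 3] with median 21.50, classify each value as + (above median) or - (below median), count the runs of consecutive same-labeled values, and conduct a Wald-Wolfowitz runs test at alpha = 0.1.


Step 1: Compute median = 21.50; label A = above, B = below.
Labels in order: AAABAABABBABBB  (n_A = 7, n_B = 7)
Step 2: Count runs R = 8.
Step 3: Under H0 (random ordering), E[R] = 2*n_A*n_B/(n_A+n_B) + 1 = 2*7*7/14 + 1 = 8.0000.
        Var[R] = 2*n_A*n_B*(2*n_A*n_B - n_A - n_B) / ((n_A+n_B)^2 * (n_A+n_B-1)) = 8232/2548 = 3.2308.
        SD[R] = 1.7974.
Step 4: R = E[R], so z = 0 with no continuity correction.
Step 5: Two-sided p-value via normal approximation = 2*(1 - Phi(|z|)) = 1.000000.
Step 6: alpha = 0.1. fail to reject H0.

R = 8, z = 0.0000, p = 1.000000, fail to reject H0.


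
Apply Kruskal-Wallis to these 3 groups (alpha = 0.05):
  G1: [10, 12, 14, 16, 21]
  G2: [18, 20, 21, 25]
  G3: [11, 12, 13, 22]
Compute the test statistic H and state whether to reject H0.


Step 1: Combine all N = 13 observations and assign midranks.
sorted (value, group, rank): (10,G1,1), (11,G3,2), (12,G1,3.5), (12,G3,3.5), (13,G3,5), (14,G1,6), (16,G1,7), (18,G2,8), (20,G2,9), (21,G1,10.5), (21,G2,10.5), (22,G3,12), (25,G2,13)
Step 2: Sum ranks within each group.
R_1 = 28 (n_1 = 5)
R_2 = 40.5 (n_2 = 4)
R_3 = 22.5 (n_3 = 4)
Step 3: H = 12/(N(N+1)) * sum(R_i^2/n_i) - 3(N+1)
     = 12/(13*14) * (28^2/5 + 40.5^2/4 + 22.5^2/4) - 3*14
     = 0.065934 * 693.425 - 42
     = 3.720330.
Step 4: Ties present; correction factor C = 1 - 12/(13^3 - 13) = 0.994505. Corrected H = 3.720330 / 0.994505 = 3.740884.
Step 5: Under H0, H ~ chi^2(2); p-value = 0.154056.
Step 6: alpha = 0.05. fail to reject H0.

H = 3.7409, df = 2, p = 0.154056, fail to reject H0.
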